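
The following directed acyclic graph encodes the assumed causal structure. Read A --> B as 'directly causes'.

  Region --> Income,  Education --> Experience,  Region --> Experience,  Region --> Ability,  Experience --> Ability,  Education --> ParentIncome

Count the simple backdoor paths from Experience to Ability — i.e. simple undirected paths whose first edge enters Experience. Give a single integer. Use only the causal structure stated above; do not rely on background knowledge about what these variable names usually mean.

1

A backdoor path from Experience to Ability is any simple undirected path whose first edge points into Experience (i.e. leaves Experience via a parent).
Parents of Experience: {Education, Region}.
Enumerating:
  P1: Experience <- Region -> Ability
That exhausts the simple backdoor paths. Count: 1.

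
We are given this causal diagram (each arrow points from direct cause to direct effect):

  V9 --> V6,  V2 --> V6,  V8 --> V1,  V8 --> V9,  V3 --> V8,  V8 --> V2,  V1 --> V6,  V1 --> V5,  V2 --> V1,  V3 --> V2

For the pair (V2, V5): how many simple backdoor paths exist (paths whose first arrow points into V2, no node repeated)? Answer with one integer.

4

A backdoor path from V2 to V5 is any simple undirected path whose first edge points into V2 (i.e. leaves V2 via a parent).
Parents of V2: {V3, V8}.
Enumerating:
  P1: V2 <- V3 -> V8 -> V1 -> V5
  P2: V2 <- V3 -> V8 -> V9 -> V6 <- V1 -> V5
  P3: V2 <- V8 -> V1 -> V5
  P4: V2 <- V8 -> V9 -> V6 <- V1 -> V5
That exhausts the simple backdoor paths. Count: 4.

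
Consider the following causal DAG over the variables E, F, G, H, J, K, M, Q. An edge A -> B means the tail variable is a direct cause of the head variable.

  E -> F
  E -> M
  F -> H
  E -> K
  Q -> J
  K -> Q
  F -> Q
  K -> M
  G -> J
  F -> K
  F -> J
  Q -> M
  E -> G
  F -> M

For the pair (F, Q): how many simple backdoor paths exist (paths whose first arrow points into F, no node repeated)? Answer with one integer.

A backdoor path from F to Q is any simple undirected path whose first edge points into F (i.e. leaves F via a parent).
Parents of F: {E}.
Enumerating:
  P1: F <- E -> K -> Q
  P2: F <- E -> K -> M <- Q
  P3: F <- E -> M <- K -> Q
  P4: F <- E -> M <- Q
  P5: F <- E -> G -> J <- Q
That exhausts the simple backdoor paths. Count: 5.

5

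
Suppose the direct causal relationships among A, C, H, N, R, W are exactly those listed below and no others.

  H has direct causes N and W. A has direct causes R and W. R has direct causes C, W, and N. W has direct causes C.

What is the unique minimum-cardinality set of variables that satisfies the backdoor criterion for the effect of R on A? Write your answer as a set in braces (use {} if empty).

{W}

Variables eligible for adjustment (non-descendants of R, excluding R and A): {C, H, N, W}.
Backdoor paths from R to A:
  P1: R <- N -> H <- W -> A
  P2: R <- C -> W -> A
  P3: R <- W -> A
The empty set is not sufficient: P2 (R <- C -> W -> A) has no collider blocking it and no conditioned non-collider, so it is open.
Try {W}:
  P1: blocked at collider H (neither it nor any descendant is in the conditioning set).
  P2: blocked at chain node W ∈ conditioning set.
  P3: blocked at fork node W ∈ conditioning set.
{W} contains no descendant of R and blocks every backdoor path.
No other singleton works — e.g. {N} leaves P2 open — so {W} is the unique smallest valid adjustment set.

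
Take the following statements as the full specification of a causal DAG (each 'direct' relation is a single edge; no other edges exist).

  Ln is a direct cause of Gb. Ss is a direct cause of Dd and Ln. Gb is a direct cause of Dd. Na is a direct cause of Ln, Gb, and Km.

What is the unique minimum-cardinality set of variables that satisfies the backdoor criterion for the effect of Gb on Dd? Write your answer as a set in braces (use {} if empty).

{Ss}

Variables eligible for adjustment (non-descendants of Gb, excluding Gb and Dd): {Km, Ln, Na, Ss}.
Backdoor paths from Gb to Dd:
  P1: Gb <- Na -> Ln <- Ss -> Dd
  P2: Gb <- Ln <- Ss -> Dd
The empty set is not sufficient: P2 (Gb <- Ln <- Ss -> Dd) has no collider blocking it and no conditioned non-collider, so it is open.
Try {Ss}:
  P1: blocked at collider Ln (neither it nor any descendant is in the conditioning set).
  P2: blocked at fork node Ss ∈ conditioning set.
{Ss} contains no descendant of Gb and blocks every backdoor path.
No other singleton works — e.g. {Na} leaves P2 open — so {Ss} is the unique smallest valid adjustment set.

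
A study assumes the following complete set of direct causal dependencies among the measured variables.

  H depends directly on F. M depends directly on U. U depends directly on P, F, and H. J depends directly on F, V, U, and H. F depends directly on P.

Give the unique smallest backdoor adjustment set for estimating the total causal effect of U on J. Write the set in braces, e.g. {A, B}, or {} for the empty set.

Variables eligible for adjustment (non-descendants of U, excluding U and J): {F, H, P, V}.
Backdoor paths from U to J:
  P1: U <- P -> F -> H -> J
  P2: U <- P -> F -> J
  P3: U <- F -> H -> J
  P4: U <- F -> J
  P5: U <- H <- F -> J
  P6: U <- H -> J
The empty set is not sufficient: P1 (U <- P -> F -> H -> J) has no collider blocking it and no conditioned non-collider, so it is open.
Try {F, H}:
  P1: blocked at chain node F ∈ conditioning set.
  P2: blocked at chain node F ∈ conditioning set.
  P3: blocked at fork node F ∈ conditioning set.
  P4: blocked at fork node F ∈ conditioning set.
  P5: blocked at chain node H ∈ conditioning set.
  P6: blocked at fork node H ∈ conditioning set.
{F, H} contains no descendant of U and blocks every backdoor path.
Every element of {F, H} is needed (dropping F leaves P2 open; dropping H leaves P6 open), so no proper subset is valid.
Among all size-2 subsets of the eligible variables, only {F, H} blocks every backdoor path, so it is the unique smallest valid adjustment set.

{F, H}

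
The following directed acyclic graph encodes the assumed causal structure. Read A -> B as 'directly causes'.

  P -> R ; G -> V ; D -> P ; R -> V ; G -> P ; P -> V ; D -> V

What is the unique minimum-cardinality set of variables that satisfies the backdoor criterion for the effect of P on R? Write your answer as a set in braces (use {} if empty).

{}

Variables eligible for adjustment (non-descendants of P, excluding P and R): {D, G}.
Backdoor paths from P to R:
  P1: P <- G -> V <- R
  P2: P <- D -> V <- R
Each backdoor path contains an unconditioned collider, so every path is already blocked with the empty conditioning set:
  P1: blocked at collider V (neither it nor any descendant is in the conditioning set).
  P2: blocked at collider V (neither it nor any descendant is in the conditioning set).
The empty set is therefore the unique smallest valid set.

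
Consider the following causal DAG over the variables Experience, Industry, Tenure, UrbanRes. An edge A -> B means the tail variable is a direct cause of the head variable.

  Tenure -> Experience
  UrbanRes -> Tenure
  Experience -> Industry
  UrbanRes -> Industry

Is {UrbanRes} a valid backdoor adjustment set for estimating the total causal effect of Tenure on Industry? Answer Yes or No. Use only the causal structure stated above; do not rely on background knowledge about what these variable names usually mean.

Yes

Backdoor paths from Tenure to Industry (paths whose first edge points into Tenure):
  P1: Tenure <- UrbanRes -> Industry
Condition 1 (no descendant of Tenure in the set): holds — descendants of Tenure are {Experience, Industry}; none are in {UrbanRes}.
Condition 2 (every backdoor path blocked by {UrbanRes}):
  P1: blocked at fork node UrbanRes ∈ conditioning set.
{UrbanRes} satisfies the backdoor criterion.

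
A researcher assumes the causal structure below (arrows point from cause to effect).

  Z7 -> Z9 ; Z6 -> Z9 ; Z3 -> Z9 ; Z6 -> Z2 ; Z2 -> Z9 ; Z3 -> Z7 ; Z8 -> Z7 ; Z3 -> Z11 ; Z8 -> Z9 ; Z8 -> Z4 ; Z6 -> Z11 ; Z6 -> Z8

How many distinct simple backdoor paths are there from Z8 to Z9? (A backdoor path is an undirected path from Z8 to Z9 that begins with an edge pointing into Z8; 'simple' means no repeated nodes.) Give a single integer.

4

A backdoor path from Z8 to Z9 is any simple undirected path whose first edge points into Z8 (i.e. leaves Z8 via a parent).
Parents of Z8: {Z6}.
Enumerating:
  P1: Z8 <- Z6 -> Z2 -> Z9
  P2: Z8 <- Z6 -> Z9
  P3: Z8 <- Z6 -> Z11 <- Z3 -> Z7 -> Z9
  P4: Z8 <- Z6 -> Z11 <- Z3 -> Z9
That exhausts the simple backdoor paths. Count: 4.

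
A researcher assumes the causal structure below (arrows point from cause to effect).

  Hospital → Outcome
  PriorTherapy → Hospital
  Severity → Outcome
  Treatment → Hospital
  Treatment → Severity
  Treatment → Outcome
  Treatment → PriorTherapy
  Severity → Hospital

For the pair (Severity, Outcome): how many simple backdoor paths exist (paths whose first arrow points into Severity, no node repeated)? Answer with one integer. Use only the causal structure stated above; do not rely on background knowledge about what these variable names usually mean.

3

A backdoor path from Severity to Outcome is any simple undirected path whose first edge points into Severity (i.e. leaves Severity via a parent).
Parents of Severity: {Treatment}.
Enumerating:
  P1: Severity <- Treatment -> PriorTherapy -> Hospital -> Outcome
  P2: Severity <- Treatment -> Hospital -> Outcome
  P3: Severity <- Treatment -> Outcome
That exhausts the simple backdoor paths. Count: 3.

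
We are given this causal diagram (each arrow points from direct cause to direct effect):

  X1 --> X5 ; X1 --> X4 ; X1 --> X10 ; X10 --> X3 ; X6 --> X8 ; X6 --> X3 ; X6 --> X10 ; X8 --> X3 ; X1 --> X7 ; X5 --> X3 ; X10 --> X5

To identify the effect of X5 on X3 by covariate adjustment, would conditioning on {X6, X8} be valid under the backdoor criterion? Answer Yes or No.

No

Backdoor paths from X5 to X3 (paths whose first edge points into X5):
  P1: X5 <- X1 -> X10 <- X6 -> X8 -> X3
  P2: X5 <- X1 -> X10 <- X6 -> X3
  P3: X5 <- X1 -> X10 -> X3
  P4: X5 <- X10 <- X6 -> X8 -> X3
  P5: X5 <- X10 <- X6 -> X3
  P6: X5 <- X10 -> X3
Condition 1 (no descendant of X5 in the set): holds — descendants of X5 are {X3}; none are in {X6, X8}.
Condition 2 (every backdoor path blocked by {X6, X8}):
  P1: blocked at collider X10 (neither it nor any descendant is in the conditioning set).
  P2: blocked at collider X10 (neither it nor any descendant is in the conditioning set).
  P3: open — no interior node is in the conditioning set.
  P4: blocked at fork node X6 ∈ conditioning set.
  P5: blocked at fork node X6 ∈ conditioning set.
  P6: open — no interior node is in the conditioning set.
{X6, X8} does not satisfy the backdoor criterion.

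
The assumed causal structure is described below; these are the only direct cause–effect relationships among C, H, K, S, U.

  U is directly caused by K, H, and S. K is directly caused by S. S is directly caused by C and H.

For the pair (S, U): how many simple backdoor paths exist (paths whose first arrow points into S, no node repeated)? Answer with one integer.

1

A backdoor path from S to U is any simple undirected path whose first edge points into S (i.e. leaves S via a parent).
Parents of S: {C, H}.
Enumerating:
  P1: S <- H -> U
That exhausts the simple backdoor paths. Count: 1.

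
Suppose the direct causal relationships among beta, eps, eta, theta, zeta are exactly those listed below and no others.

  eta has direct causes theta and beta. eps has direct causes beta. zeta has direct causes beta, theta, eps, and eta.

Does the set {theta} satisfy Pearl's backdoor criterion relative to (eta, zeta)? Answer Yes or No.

No

Backdoor paths from eta to zeta (paths whose first edge points into eta):
  P1: eta <- beta -> eps -> zeta
  P2: eta <- beta -> zeta
  P3: eta <- theta -> zeta
Condition 1 (no descendant of eta in the set): holds — descendants of eta are {zeta}; none are in {theta}.
Condition 2 (every backdoor path blocked by {theta}):
  P1: open — no interior node is in the conditioning set.
  P2: open — no interior node is in the conditioning set.
  P3: blocked at fork node theta ∈ conditioning set.
{theta} does not satisfy the backdoor criterion.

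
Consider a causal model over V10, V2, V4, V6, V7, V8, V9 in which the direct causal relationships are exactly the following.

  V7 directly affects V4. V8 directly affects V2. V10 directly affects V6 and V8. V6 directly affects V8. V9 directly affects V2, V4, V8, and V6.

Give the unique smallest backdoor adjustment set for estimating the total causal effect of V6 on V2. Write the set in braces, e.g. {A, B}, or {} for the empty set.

{V10, V9}

Variables eligible for adjustment (non-descendants of V6, excluding V6 and V2): {V10, V4, V7, V9}.
Backdoor paths from V6 to V2:
  P1: V6 <- V9 -> V8 -> V2
  P2: V6 <- V9 -> V2
  P3: V6 <- V10 -> V8 <- V9 -> V2
  P4: V6 <- V10 -> V8 -> V2
The empty set is not sufficient: P1 (V6 <- V9 -> V8 -> V2) has no collider blocking it and no conditioned non-collider, so it is open.
Try {V10, V9}:
  P1: blocked at fork node V9 ∈ conditioning set.
  P2: blocked at fork node V9 ∈ conditioning set.
  P3: blocked at fork node V10 ∈ conditioning set.
  P4: blocked at fork node V10 ∈ conditioning set.
{V10, V9} contains no descendant of V6 and blocks every backdoor path.
Every element of {V10, V9} is needed (dropping V10 leaves P4 open; dropping V9 leaves P1 open), so no proper subset is valid.
Among all size-2 subsets of the eligible variables, only {V10, V9} blocks every backdoor path, so it is the unique smallest valid adjustment set.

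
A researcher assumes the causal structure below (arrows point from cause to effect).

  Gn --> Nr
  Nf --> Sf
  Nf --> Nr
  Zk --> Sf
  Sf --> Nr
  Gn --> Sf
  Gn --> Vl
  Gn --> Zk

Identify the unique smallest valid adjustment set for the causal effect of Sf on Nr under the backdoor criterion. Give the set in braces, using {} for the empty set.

{Gn, Nf}

Variables eligible for adjustment (non-descendants of Sf, excluding Sf and Nr): {Gn, Nf, Vl, Zk}.
Backdoor paths from Sf to Nr:
  P1: Sf <- Gn -> Nr
  P2: Sf <- Nf -> Nr
  P3: Sf <- Zk <- Gn -> Nr
The empty set is not sufficient: P1 (Sf <- Gn -> Nr) has no collider blocking it and no conditioned non-collider, so it is open.
Try {Gn, Nf}:
  P1: blocked at fork node Gn ∈ conditioning set.
  P2: blocked at fork node Nf ∈ conditioning set.
  P3: blocked at fork node Gn ∈ conditioning set.
{Gn, Nf} contains no descendant of Sf and blocks every backdoor path.
Every element of {Gn, Nf} is needed (dropping Gn leaves P1 open; dropping Nf leaves P2 open), so no proper subset is valid.
Among all size-2 subsets of the eligible variables, only {Gn, Nf} blocks every backdoor path, so it is the unique smallest valid adjustment set.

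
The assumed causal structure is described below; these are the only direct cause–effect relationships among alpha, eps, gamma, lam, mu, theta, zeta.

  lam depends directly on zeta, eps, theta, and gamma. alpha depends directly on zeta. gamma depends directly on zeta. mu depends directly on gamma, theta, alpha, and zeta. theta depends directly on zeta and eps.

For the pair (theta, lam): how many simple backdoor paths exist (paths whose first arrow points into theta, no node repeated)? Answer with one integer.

5

A backdoor path from theta to lam is any simple undirected path whose first edge points into theta (i.e. leaves theta via a parent).
Parents of theta: {eps, zeta}.
Enumerating:
  P1: theta <- zeta -> alpha -> mu <- gamma -> lam
  P2: theta <- zeta -> gamma -> lam
  P3: theta <- zeta -> mu <- gamma -> lam
  P4: theta <- zeta -> lam
  P5: theta <- eps -> lam
That exhausts the simple backdoor paths. Count: 5.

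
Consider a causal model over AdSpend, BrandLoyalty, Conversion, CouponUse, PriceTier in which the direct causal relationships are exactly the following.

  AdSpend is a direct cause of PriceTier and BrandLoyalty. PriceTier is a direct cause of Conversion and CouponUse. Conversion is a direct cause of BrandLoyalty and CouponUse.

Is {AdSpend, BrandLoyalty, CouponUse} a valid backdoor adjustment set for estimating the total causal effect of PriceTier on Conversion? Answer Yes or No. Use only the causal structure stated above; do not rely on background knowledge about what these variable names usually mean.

No

Backdoor paths from PriceTier to Conversion (paths whose first edge points into PriceTier):
  P1: PriceTier <- AdSpend -> BrandLoyalty <- Conversion
Condition 1 (no descendant of PriceTier in the set): FAILS — BrandLoyalty and CouponUse are descendants of PriceTier.
Condition 2 (every backdoor path blocked by {AdSpend, BrandLoyalty, CouponUse}):
  P1: blocked at fork node AdSpend ∈ conditioning set.
{AdSpend, BrandLoyalty, CouponUse} does not satisfy the backdoor criterion.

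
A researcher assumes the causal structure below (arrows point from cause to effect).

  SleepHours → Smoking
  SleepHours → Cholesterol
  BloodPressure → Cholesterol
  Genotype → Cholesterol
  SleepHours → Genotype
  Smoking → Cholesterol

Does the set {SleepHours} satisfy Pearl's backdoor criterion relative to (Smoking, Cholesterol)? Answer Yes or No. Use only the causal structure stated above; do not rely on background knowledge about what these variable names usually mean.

Yes

Backdoor paths from Smoking to Cholesterol (paths whose first edge points into Smoking):
  P1: Smoking <- SleepHours -> Genotype -> Cholesterol
  P2: Smoking <- SleepHours -> Cholesterol
Condition 1 (no descendant of Smoking in the set): holds — descendants of Smoking are {Cholesterol}; none are in {SleepHours}.
Condition 2 (every backdoor path blocked by {SleepHours}):
  P1: blocked at fork node SleepHours ∈ conditioning set.
  P2: blocked at fork node SleepHours ∈ conditioning set.
{SleepHours} satisfies the backdoor criterion.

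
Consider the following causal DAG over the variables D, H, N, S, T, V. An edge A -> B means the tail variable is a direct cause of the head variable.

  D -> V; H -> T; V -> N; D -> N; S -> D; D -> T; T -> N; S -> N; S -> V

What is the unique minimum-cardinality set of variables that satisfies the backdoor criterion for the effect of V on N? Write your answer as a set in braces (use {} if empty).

Variables eligible for adjustment (non-descendants of V, excluding V and N): {D, H, S, T}.
Backdoor paths from V to N:
  P1: V <- S -> D -> T -> N
  P2: V <- S -> D -> N
  P3: V <- S -> N
  P4: V <- D <- S -> N
  P5: V <- D -> T -> N
  P6: V <- D -> N
The empty set is not sufficient: P1 (V <- S -> D -> T -> N) has no collider blocking it and no conditioned non-collider, so it is open.
Try {D, S}:
  P1: blocked at fork node S ∈ conditioning set.
  P2: blocked at fork node S ∈ conditioning set.
  P3: blocked at fork node S ∈ conditioning set.
  P4: blocked at chain node D ∈ conditioning set.
  P5: blocked at fork node D ∈ conditioning set.
  P6: blocked at fork node D ∈ conditioning set.
{D, S} contains no descendant of V and blocks every backdoor path.
Every element of {D, S} is needed (dropping D leaves P5 open; dropping S leaves P3 open), so no proper subset is valid.
Among all size-2 subsets of the eligible variables, only {D, S} blocks every backdoor path, so it is the unique smallest valid adjustment set.

{D, S}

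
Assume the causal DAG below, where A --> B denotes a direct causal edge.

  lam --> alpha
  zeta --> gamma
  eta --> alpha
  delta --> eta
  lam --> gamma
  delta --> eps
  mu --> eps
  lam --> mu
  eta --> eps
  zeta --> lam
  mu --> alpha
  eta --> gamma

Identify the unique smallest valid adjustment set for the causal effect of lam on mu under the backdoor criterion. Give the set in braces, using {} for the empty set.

Variables eligible for adjustment (non-descendants of lam, excluding lam and mu): {delta, eta, zeta}.
Backdoor paths from lam to mu:
  P1: lam <- zeta -> gamma <- eta <- delta -> eps <- mu
  P2: lam <- zeta -> gamma <- eta -> eps <- mu
  P3: lam <- zeta -> gamma <- eta -> alpha <- mu
Each backdoor path contains an unconditioned collider, so every path is already blocked with the empty conditioning set:
  P1: blocked at collider gamma (neither it nor any descendant is in the conditioning set).
  P2: blocked at collider gamma (neither it nor any descendant is in the conditioning set).
  P3: blocked at collider gamma (neither it nor any descendant is in the conditioning set).
The empty set is therefore the unique smallest valid set.

{}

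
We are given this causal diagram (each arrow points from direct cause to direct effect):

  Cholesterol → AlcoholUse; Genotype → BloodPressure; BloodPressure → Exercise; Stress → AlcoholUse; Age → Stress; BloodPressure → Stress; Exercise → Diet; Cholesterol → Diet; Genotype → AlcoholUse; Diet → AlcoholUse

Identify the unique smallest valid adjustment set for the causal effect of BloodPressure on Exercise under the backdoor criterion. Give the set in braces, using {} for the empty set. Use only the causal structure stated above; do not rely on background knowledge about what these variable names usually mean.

Variables eligible for adjustment (non-descendants of BloodPressure, excluding BloodPressure and Exercise): {Age, Cholesterol, Genotype}.
Backdoor paths from BloodPressure to Exercise:
  P1: BloodPressure <- Genotype -> AlcoholUse <- Cholesterol -> Diet <- Exercise
  P2: BloodPressure <- Genotype -> AlcoholUse <- Diet <- Exercise
Each backdoor path contains an unconditioned collider, so every path is already blocked with the empty conditioning set:
  P1: blocked at collider AlcoholUse (neither it nor any descendant is in the conditioning set).
  P2: blocked at collider AlcoholUse (neither it nor any descendant is in the conditioning set).
The empty set is therefore the unique smallest valid set.

{}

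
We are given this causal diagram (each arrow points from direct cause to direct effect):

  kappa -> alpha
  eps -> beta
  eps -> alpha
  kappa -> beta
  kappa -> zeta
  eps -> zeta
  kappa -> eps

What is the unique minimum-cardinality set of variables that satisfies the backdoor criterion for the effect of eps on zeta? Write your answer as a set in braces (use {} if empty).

{kappa}

Variables eligible for adjustment (non-descendants of eps, excluding eps and zeta): {kappa}.
Backdoor paths from eps to zeta:
  P1: eps <- kappa -> zeta
The empty set is not sufficient: P1 (eps <- kappa -> zeta) has no collider blocking it and no conditioned non-collider, so it is open.
Try {kappa}:
  P1: blocked at fork node kappa ∈ conditioning set.
{kappa} contains no descendant of eps and blocks every backdoor path.
{kappa} is the unique smallest valid adjustment set.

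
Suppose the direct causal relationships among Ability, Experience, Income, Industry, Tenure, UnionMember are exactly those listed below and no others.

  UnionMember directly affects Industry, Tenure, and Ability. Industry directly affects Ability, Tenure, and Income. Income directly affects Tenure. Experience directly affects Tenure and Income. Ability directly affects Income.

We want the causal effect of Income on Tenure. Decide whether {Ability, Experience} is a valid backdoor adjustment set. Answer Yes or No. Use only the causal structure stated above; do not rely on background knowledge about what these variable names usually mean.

No

Backdoor paths from Income to Tenure (paths whose first edge points into Income):
  P1: Income <- Experience -> Tenure
  P2: Income <- Industry <- UnionMember -> Tenure
  P3: Income <- Industry -> Ability <- UnionMember -> Tenure
  P4: Income <- Industry -> Tenure
  P5: Income <- Ability <- UnionMember -> Industry -> Tenure
  P6: Income <- Ability <- UnionMember -> Tenure
  P7: Income <- Ability <- Industry <- UnionMember -> Tenure
  P8: Income <- Ability <- Industry -> Tenure
Condition 1 (no descendant of Income in the set): holds — descendants of Income are {Tenure}; none are in {Ability, Experience}.
Condition 2 (every backdoor path blocked by {Ability, Experience}):
  P1: blocked at fork node Experience ∈ conditioning set.
  P2: open — no interior node is in the conditioning set.
  P3: open — collider(s) Ability are conditioned on (or have a conditioned descendant) and no non-collider on the path is in the set.
  P4: open — no interior node is in the conditioning set.
  P5: blocked at chain node Ability ∈ conditioning set.
  P6: blocked at chain node Ability ∈ conditioning set.
  P7: blocked at chain node Ability ∈ conditioning set.
  P8: blocked at chain node Ability ∈ conditioning set.
{Ability, Experience} does not satisfy the backdoor criterion.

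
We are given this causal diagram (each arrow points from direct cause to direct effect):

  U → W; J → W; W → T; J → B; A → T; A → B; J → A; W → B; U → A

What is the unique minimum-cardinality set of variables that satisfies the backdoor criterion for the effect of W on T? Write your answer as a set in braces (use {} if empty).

{A}

Variables eligible for adjustment (non-descendants of W, excluding W and T): {A, J, U}.
Backdoor paths from W to T:
  P1: W <- U -> A -> T
  P2: W <- J -> A -> T
  P3: W <- J -> B <- A -> T
The empty set is not sufficient: P1 (W <- U -> A -> T) has no collider blocking it and no conditioned non-collider, so it is open.
Try {A}:
  P1: blocked at chain node A ∈ conditioning set.
  P2: blocked at chain node A ∈ conditioning set.
  P3: blocked at collider B (neither it nor any descendant is in the conditioning set).
{A} contains no descendant of W and blocks every backdoor path.
No other singleton works — e.g. {U} leaves P2 open — so {A} is the unique smallest valid adjustment set.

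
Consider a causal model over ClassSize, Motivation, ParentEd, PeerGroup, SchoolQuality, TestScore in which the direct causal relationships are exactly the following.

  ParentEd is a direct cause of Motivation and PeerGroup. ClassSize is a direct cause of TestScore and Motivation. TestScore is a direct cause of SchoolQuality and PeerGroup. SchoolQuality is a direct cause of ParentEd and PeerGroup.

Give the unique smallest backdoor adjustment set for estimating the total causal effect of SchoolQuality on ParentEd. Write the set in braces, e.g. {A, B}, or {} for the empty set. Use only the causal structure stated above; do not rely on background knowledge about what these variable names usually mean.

Variables eligible for adjustment (non-descendants of SchoolQuality, excluding SchoolQuality and ParentEd): {ClassSize, TestScore}.
Backdoor paths from SchoolQuality to ParentEd:
  P1: SchoolQuality <- TestScore <- ClassSize -> Motivation <- ParentEd
  P2: SchoolQuality <- TestScore -> PeerGroup <- ParentEd
Each backdoor path contains an unconditioned collider, so every path is already blocked with the empty conditioning set:
  P1: blocked at collider Motivation (neither it nor any descendant is in the conditioning set).
  P2: blocked at collider PeerGroup (neither it nor any descendant is in the conditioning set).
The empty set is therefore the unique smallest valid set.

{}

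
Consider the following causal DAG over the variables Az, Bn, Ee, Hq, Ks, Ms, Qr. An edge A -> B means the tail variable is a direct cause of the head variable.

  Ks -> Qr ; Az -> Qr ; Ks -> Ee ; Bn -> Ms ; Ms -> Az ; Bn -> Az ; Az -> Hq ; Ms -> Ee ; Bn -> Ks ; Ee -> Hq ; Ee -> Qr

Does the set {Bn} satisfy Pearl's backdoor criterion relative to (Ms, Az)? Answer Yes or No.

Yes

Backdoor paths from Ms to Az (paths whose first edge points into Ms):
  P1: Ms <- Bn -> Ks -> Ee -> Qr <- Az
  P2: Ms <- Bn -> Ks -> Ee -> Hq <- Az
  P3: Ms <- Bn -> Ks -> Qr <- Ee -> Hq <- Az
  P4: Ms <- Bn -> Ks -> Qr <- Az
  P5: Ms <- Bn -> Az
Condition 1 (no descendant of Ms in the set): holds — descendants of Ms are {Az, Ee, Hq, Qr}; none are in {Bn}.
Condition 2 (every backdoor path blocked by {Bn}):
  P1: blocked at fork node Bn ∈ conditioning set.
  P2: blocked at fork node Bn ∈ conditioning set.
  P3: blocked at fork node Bn ∈ conditioning set.
  P4: blocked at fork node Bn ∈ conditioning set.
  P5: blocked at fork node Bn ∈ conditioning set.
{Bn} satisfies the backdoor criterion.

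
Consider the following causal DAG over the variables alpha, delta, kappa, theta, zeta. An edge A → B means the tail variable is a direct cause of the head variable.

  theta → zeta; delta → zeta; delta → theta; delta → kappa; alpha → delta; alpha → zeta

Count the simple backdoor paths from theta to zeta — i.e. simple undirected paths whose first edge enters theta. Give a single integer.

2

A backdoor path from theta to zeta is any simple undirected path whose first edge points into theta (i.e. leaves theta via a parent).
Parents of theta: {delta}.
Enumerating:
  P1: theta <- delta <- alpha -> zeta
  P2: theta <- delta -> zeta
That exhausts the simple backdoor paths. Count: 2.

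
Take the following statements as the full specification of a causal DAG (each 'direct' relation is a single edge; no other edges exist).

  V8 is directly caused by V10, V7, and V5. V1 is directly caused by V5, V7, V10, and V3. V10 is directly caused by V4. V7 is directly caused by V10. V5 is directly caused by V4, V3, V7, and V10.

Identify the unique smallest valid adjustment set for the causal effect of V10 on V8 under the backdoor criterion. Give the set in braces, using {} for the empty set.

{V4}

Variables eligible for adjustment (non-descendants of V10, excluding V10 and V8): {V3, V4}.
Backdoor paths from V10 to V8:
  P1: V10 <- V4 -> V5 <- V3 -> V1 <- V7 -> V8
  P2: V10 <- V4 -> V5 <- V7 -> V8
  P3: V10 <- V4 -> V5 -> V8
  P4: V10 <- V4 -> V5 -> V1 <- V7 -> V8
The empty set is not sufficient: P3 (V10 <- V4 -> V5 -> V8) has no collider blocking it and no conditioned non-collider, so it is open.
Try {V4}:
  P1: blocked at fork node V4 ∈ conditioning set.
  P2: blocked at fork node V4 ∈ conditioning set.
  P3: blocked at fork node V4 ∈ conditioning set.
  P4: blocked at fork node V4 ∈ conditioning set.
{V4} contains no descendant of V10 and blocks every backdoor path.
No other singleton works — e.g. {V3} leaves P3 open — so {V4} is the unique smallest valid adjustment set.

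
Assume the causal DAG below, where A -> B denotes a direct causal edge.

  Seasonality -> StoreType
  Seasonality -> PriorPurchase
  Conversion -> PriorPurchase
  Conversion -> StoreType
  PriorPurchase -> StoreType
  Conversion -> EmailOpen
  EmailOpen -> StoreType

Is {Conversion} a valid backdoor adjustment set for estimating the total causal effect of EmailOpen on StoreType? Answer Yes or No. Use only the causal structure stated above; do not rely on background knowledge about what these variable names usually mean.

Backdoor paths from EmailOpen to StoreType (paths whose first edge points into EmailOpen):
  P1: EmailOpen <- Conversion -> PriorPurchase <- Seasonality -> StoreType
  P2: EmailOpen <- Conversion -> PriorPurchase -> StoreType
  P3: EmailOpen <- Conversion -> StoreType
Condition 1 (no descendant of EmailOpen in the set): holds — descendants of EmailOpen are {StoreType}; none are in {Conversion}.
Condition 2 (every backdoor path blocked by {Conversion}):
  P1: blocked at fork node Conversion ∈ conditioning set.
  P2: blocked at fork node Conversion ∈ conditioning set.
  P3: blocked at fork node Conversion ∈ conditioning set.
{Conversion} satisfies the backdoor criterion.

Yes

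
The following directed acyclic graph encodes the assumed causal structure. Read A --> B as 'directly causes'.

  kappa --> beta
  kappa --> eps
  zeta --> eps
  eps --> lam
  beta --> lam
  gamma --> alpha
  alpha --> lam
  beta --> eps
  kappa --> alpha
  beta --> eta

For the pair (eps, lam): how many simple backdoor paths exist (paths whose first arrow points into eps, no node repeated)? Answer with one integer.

A backdoor path from eps to lam is any simple undirected path whose first edge points into eps (i.e. leaves eps via a parent).
Parents of eps: {beta, kappa, zeta}.
Enumerating:
  P1: eps <- kappa -> beta -> lam
  P2: eps <- kappa -> alpha -> lam
  P3: eps <- beta <- kappa -> alpha -> lam
  P4: eps <- beta -> lam
That exhausts the simple backdoor paths. Count: 4.

4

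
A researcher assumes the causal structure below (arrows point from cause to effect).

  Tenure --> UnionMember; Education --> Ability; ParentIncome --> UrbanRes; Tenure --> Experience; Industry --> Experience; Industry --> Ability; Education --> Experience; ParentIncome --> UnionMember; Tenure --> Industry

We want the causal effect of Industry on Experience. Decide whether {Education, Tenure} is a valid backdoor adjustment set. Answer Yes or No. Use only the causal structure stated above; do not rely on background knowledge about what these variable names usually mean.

Yes

Backdoor paths from Industry to Experience (paths whose first edge points into Industry):
  P1: Industry <- Tenure -> Experience
Condition 1 (no descendant of Industry in the set): holds — descendants of Industry are {Ability, Experience}; none are in {Education, Tenure}.
Condition 2 (every backdoor path blocked by {Education, Tenure}):
  P1: blocked at fork node Tenure ∈ conditioning set.
{Education, Tenure} satisfies the backdoor criterion.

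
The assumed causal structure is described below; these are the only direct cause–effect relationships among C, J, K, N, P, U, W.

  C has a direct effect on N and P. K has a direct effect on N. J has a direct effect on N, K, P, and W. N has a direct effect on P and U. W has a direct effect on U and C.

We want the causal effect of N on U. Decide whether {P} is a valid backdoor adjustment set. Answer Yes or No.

No

Backdoor paths from N to U (paths whose first edge points into N):
  P1: N <- J -> W -> U
  P2: N <- J -> P <- C <- W -> U
  P3: N <- K <- J -> W -> U
  P4: N <- K <- J -> P <- C <- W -> U
  P5: N <- C <- W -> U
  P6: N <- C -> P <- J -> W -> U
Condition 1 (no descendant of N in the set): FAILS — P is a descendant of N.
Condition 2 (every backdoor path blocked by {P}):
  P1: open — no interior node is in the conditioning set.
  P2: open — collider(s) P are conditioned on (or have a conditioned descendant) and no non-collider on the path is in the set.
  P3: open — no interior node is in the conditioning set.
  P4: open — collider(s) P are conditioned on (or have a conditioned descendant) and no non-collider on the path is in the set.
  P5: open — no interior node is in the conditioning set.
  P6: open — collider(s) P are conditioned on (or have a conditioned descendant) and no non-collider on the path is in the set.
{P} does not satisfy the backdoor criterion.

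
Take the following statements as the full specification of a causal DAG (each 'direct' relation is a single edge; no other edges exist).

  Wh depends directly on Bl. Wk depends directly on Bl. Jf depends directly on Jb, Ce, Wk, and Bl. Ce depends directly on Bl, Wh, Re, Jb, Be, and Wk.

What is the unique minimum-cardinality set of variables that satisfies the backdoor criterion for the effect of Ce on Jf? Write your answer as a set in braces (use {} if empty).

Variables eligible for adjustment (non-descendants of Ce, excluding Ce and Jf): {Be, Bl, Jb, Re, Wh, Wk}.
Backdoor paths from Ce to Jf:
  P1: Ce <- Bl -> Wk -> Jf
  P2: Ce <- Bl -> Jf
  P3: Ce <- Wh <- Bl -> Wk -> Jf
  P4: Ce <- Wh <- Bl -> Jf
  P5: Ce <- Wk <- Bl -> Jf
  P6: Ce <- Wk -> Jf
  P7: Ce <- Jb -> Jf
The empty set is not sufficient: P1 (Ce <- Bl -> Wk -> Jf) has no collider blocking it and no conditioned non-collider, so it is open.
Try {Bl, Jb, Wk}:
  P1: blocked at fork node Bl ∈ conditioning set.
  P2: blocked at fork node Bl ∈ conditioning set.
  P3: blocked at fork node Bl ∈ conditioning set.
  P4: blocked at fork node Bl ∈ conditioning set.
  P5: blocked at chain node Wk ∈ conditioning set.
  P6: blocked at fork node Wk ∈ conditioning set.
  P7: blocked at fork node Jb ∈ conditioning set.
{Bl, Jb, Wk} contains no descendant of Ce and blocks every backdoor path.
Every element of {Bl, Jb, Wk} is needed (dropping Bl leaves P2 open; dropping Jb leaves P7 open; dropping Wk leaves P6 open), so no proper subset is valid.
Among all size-3 subsets of the eligible variables, only {Bl, Jb, Wk} blocks every backdoor path, so it is the unique smallest valid adjustment set.

{Bl, Jb, Wk}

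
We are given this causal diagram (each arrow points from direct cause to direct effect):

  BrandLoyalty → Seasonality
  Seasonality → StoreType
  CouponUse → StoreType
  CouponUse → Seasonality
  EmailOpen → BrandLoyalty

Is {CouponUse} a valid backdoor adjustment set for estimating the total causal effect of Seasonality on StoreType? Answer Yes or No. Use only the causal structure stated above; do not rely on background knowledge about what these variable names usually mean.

Yes

Backdoor paths from Seasonality to StoreType (paths whose first edge points into Seasonality):
  P1: Seasonality <- CouponUse -> StoreType
Condition 1 (no descendant of Seasonality in the set): holds — descendants of Seasonality are {StoreType}; none are in {CouponUse}.
Condition 2 (every backdoor path blocked by {CouponUse}):
  P1: blocked at fork node CouponUse ∈ conditioning set.
{CouponUse} satisfies the backdoor criterion.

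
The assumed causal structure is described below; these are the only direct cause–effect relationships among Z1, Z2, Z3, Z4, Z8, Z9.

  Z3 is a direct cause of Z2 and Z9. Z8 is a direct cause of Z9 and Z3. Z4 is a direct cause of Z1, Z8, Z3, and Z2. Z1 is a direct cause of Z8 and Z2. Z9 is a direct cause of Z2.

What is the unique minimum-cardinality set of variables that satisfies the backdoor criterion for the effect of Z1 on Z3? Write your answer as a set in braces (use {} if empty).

Variables eligible for adjustment (non-descendants of Z1, excluding Z1 and Z3): {Z4}.
Backdoor paths from Z1 to Z3:
  P1: Z1 <- Z4 -> Z8 -> Z3
  P2: Z1 <- Z4 -> Z8 -> Z9 <- Z3
  P3: Z1 <- Z4 -> Z8 -> Z9 -> Z2 <- Z3
  P4: Z1 <- Z4 -> Z3
  P5: Z1 <- Z4 -> Z2 <- Z3
  P6: Z1 <- Z4 -> Z2 <- Z9 <- Z8 -> Z3
  P7: Z1 <- Z4 -> Z2 <- Z9 <- Z3
The empty set is not sufficient: P1 (Z1 <- Z4 -> Z8 -> Z3) has no collider blocking it and no conditioned non-collider, so it is open.
Try {Z4}:
  P1: blocked at fork node Z4 ∈ conditioning set.
  P2: blocked at fork node Z4 ∈ conditioning set.
  P3: blocked at fork node Z4 ∈ conditioning set.
  P4: blocked at fork node Z4 ∈ conditioning set.
  P5: blocked at fork node Z4 ∈ conditioning set.
  P6: blocked at fork node Z4 ∈ conditioning set.
  P7: blocked at fork node Z4 ∈ conditioning set.
{Z4} contains no descendant of Z1 and blocks every backdoor path.
{Z4} is the unique smallest valid adjustment set.

{Z4}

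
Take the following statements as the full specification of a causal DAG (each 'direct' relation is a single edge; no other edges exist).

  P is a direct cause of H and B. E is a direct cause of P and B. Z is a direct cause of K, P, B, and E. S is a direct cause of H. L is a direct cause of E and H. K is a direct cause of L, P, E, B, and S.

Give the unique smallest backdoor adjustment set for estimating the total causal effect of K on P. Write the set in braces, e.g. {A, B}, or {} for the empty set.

{Z}

Variables eligible for adjustment (non-descendants of K, excluding K and P): {Z}.
Backdoor paths from K to P:
  P1: K <- Z -> E <- L -> H <- P
  P2: K <- Z -> E -> P
  P3: K <- Z -> E -> B <- P
  P4: K <- Z -> P
  P5: K <- Z -> B <- E <- L -> H <- P
  P6: K <- Z -> B <- E -> P
  P7: K <- Z -> B <- P
The empty set is not sufficient: P2 (K <- Z -> E -> P) has no collider blocking it and no conditioned non-collider, so it is open.
Try {Z}:
  P1: blocked at fork node Z ∈ conditioning set.
  P2: blocked at fork node Z ∈ conditioning set.
  P3: blocked at fork node Z ∈ conditioning set.
  P4: blocked at fork node Z ∈ conditioning set.
  P5: blocked at fork node Z ∈ conditioning set.
  P6: blocked at fork node Z ∈ conditioning set.
  P7: blocked at fork node Z ∈ conditioning set.
{Z} contains no descendant of K and blocks every backdoor path.
{Z} is the unique smallest valid adjustment set.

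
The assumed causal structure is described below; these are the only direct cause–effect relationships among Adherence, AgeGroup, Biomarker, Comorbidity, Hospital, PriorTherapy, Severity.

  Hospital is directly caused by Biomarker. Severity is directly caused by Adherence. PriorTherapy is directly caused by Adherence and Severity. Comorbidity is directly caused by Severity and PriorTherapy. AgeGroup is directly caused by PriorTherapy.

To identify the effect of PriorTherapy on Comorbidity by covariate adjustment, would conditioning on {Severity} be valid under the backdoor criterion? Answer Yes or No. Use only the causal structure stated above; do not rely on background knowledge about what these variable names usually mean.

Yes

Backdoor paths from PriorTherapy to Comorbidity (paths whose first edge points into PriorTherapy):
  P1: PriorTherapy <- Adherence -> Severity -> Comorbidity
  P2: PriorTherapy <- Severity -> Comorbidity
Condition 1 (no descendant of PriorTherapy in the set): holds — descendants of PriorTherapy are {AgeGroup, Comorbidity}; none are in {Severity}.
Condition 2 (every backdoor path blocked by {Severity}):
  P1: blocked at chain node Severity ∈ conditioning set.
  P2: blocked at fork node Severity ∈ conditioning set.
{Severity} satisfies the backdoor criterion.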